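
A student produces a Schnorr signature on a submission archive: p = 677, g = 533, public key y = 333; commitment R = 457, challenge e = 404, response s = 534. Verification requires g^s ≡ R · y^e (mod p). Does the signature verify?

g^s mod p:
533^534 mod 677 = 533
R · y^e mod p:
333^404 mod 677 = 333
457·333 = 152181 ≡ 533 (mod 677)
533 ≡ 533 (mod 677); signature holds.

verifies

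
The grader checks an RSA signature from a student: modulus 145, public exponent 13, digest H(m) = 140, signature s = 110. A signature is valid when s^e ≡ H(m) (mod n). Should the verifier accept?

s^2 ≡ 110^2 = 12100 ≡ 65
s^4 ≡ 65^2 = 4225 ≡ 20
s^8 ≡ 20^2 = 400 ≡ 110
13 = 8 + 4 + 1, so s^13 ≡ 110·20·110 ≡ 140 (mod 145)
s^13 mod 145 = 140 matches H(m).

accept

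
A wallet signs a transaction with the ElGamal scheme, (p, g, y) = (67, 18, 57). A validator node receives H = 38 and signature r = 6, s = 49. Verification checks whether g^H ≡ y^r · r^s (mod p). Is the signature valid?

invalid

Left side g^H mod p:
18^2 = 324 ≡ 56
18^4 ≡ 56^2 = 3136 ≡ 54
18^8 ≡ 54^2 = 2916 ≡ 35
18^16 ≡ 35^2 = 1225 ≡ 19
18^32 ≡ 19^2 = 361 ≡ 26
38 = 32 + 4 + 2, so 18^38 ≡ 26·54·56 ≡ 33 (mod 67)
Right side y^r · r^s mod p:
57^2 = 3249 ≡ 33
57^4 ≡ 33^2 = 1089 ≡ 17
6 = 4 + 2, so 57^6 ≡ 17·33 ≡ 25 (mod 67)
6^2 = 36
6^4 ≡ 36^2 = 1296 ≡ 23
6^8 ≡ 23^2 = 529 ≡ 60
6^16 ≡ 60^2 = 3600 ≡ 49
6^32 ≡ 49^2 = 2401 ≡ 56
49 = 32 + 16 + 1, so 6^49 ≡ 56·49·6 ≡ 49 (mod 67)
25·49 = 1225 ≡ 19 (mod 67)
33 ≠ 19, so verification fails.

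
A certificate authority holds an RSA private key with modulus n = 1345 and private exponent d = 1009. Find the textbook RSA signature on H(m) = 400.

(H(m))^1009 mod 1345 = 335

335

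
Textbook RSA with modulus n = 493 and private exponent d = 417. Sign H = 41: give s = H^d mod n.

Squares mod 493: H^1≡41, H^2≡202, H^4≡378, H^8≡407, H^16≡1, H^32≡1, H^64≡1, H^128≡1, H^256≡1
417 = 256 + 128 + 32 + 1, so H^417 ≡ 1·1·1·41 ≡ 41 (mod 493)

41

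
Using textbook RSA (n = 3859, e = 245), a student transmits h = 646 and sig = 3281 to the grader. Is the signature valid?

sig^2 ≡ 3281^2 = 10764961 ≡ 2210
sig^4 ≡ 2210^2 = 4884100 ≡ 2465
sig^8 ≡ 2465^2 = 6076225 ≡ 2159
sig^16 ≡ 2159^2 = 4661281 ≡ 3468
sig^32 ≡ 3468^2 = 12027024 ≡ 2380
sig^64 ≡ 2380^2 = 5664400 ≡ 3247
sig^128 ≡ 3247^2 = 10543009 ≡ 221
245 = 128 + 64 + 32 + 16 + 4 + 1, so sig^245 ≡ 221·3247·2380·3468·2465·3281 ≡ 646 (mod 3859)
646 = h, so the signature checks out.

valid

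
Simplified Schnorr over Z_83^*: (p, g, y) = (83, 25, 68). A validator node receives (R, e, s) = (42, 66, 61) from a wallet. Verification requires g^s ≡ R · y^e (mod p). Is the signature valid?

invalid

g^s mod p:
Squares mod 83: 25^1≡25, 25^2≡44, 25^4≡27, 25^8≡65, 25^16≡75, 25^32≡64
61 = 32 + 16 + 8 + 4 + 1, so 25^61 ≡ 64·75·65·27·25 ≡ 33 (mod 83)
R · y^e mod p:
Squares mod 83: 68^1≡68, 68^2≡59, 68^4≡78, 68^8≡25, 68^16≡44, 68^32≡27, 68^64≡65
66 = 64 + 2, so 68^66 ≡ 65·59 ≡ 17 (mod 83)
42·17 = 714 ≡ 50 (mod 83)
33 ≠ 50; the check fails.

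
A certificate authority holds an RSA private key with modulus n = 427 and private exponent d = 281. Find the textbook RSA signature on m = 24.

390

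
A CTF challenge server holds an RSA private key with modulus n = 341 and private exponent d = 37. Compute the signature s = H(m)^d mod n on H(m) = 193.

338

Squares mod 341: (H(m))^1≡193, (H(m))^2≡80, (H(m))^4≡262, (H(m))^8≡103, (H(m))^16≡38, (H(m))^32≡80
37 = 32 + 4 + 1, so (H(m))^37 ≡ 80·262·193 ≡ 338 (mod 341)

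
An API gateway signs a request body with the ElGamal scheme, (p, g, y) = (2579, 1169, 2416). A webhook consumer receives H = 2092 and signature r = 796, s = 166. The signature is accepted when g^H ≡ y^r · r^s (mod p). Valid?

yes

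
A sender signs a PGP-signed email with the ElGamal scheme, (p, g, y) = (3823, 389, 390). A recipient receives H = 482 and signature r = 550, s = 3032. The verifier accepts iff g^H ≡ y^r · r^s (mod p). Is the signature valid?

Left side g^H mod p:
Squares mod 3823: 389^1≡389, 389^2≡2224, 389^4≡3037, 389^8≡2293, 389^16≡1224, 389^32≡3383, 389^64≡2450, 389^128≡390, 389^256≡3003
482 = 256 + 128 + 64 + 32 + 2, so 389^482 ≡ 3003·390·2450·3383·2224 ≡ 2751 (mod 3823)
Right side y^r · r^s mod p:
Squares mod 3823: 390^1≡390, 390^2≡3003, 390^4≡3375, 390^8≡1908, 390^16≡968, 390^32≡389, 390^64≡2224, 390^128≡3037, 390^256≡2293, 390^512≡1224
550 = 512 + 32 + 4 + 2, so 390^550 ≡ 1224·389·3375·3003 ≡ 3375 (mod 3823)
Squares mod 3823: 550^1≡550, 550^2≡483, 550^4≡86, 550^8≡3573, 550^16≡1332, 550^32≡352, 550^64≡1568, 550^128≡435, 550^256≡1898, 550^512≡1138, 550^1024≡2870, 550^2048≡2158
3032 = 2048 + 512 + 256 + 128 + 64 + 16 + 8, so 550^3032 ≡ 2158·1138·1898·435·1568·1332·3573 ≡ 1451 (mod 3823)
3375·1451 = 4897125 ≡ 3685 (mod 3823)
2751 ≠ 3685, so verification fails.

invalid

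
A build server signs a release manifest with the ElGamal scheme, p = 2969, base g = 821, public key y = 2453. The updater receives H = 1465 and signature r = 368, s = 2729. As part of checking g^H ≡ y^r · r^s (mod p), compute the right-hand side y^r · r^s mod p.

Squares mod 2969: 2453^1≡2453, 2453^2≡2015, 2453^4≡1602, 2453^8≡1188, 2453^16≡1069, 2453^32≡2665, 2453^64≡377, 2453^128≡2586, 2453^256≡1208
368 = 256 + 64 + 32 + 16, so 2453^368 ≡ 1208·377·2665·1069 ≡ 156 (mod 2969)
Squares mod 2969: 368^1≡368, 368^2≡1819, 368^4≡1295, 368^8≡2509, 368^16≡801, 368^32≡297, 368^64≡2108, 368^128≡2040, 368^256≡2031, 368^512≡1020, 368^1024≡1250, 368^2048≡806
2729 = 2048 + 512 + 128 + 32 + 8 + 1, so 368^2729 ≡ 806·1020·2040·297·2509·368 ≡ 610 (mod 2969)
y^r · r^s ≡ 156·610 = 95160 ≡ 152 (mod 2969)

152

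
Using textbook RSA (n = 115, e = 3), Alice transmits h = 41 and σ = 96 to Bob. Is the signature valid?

σ^2 ≡ 96^2 = 9216 ≡ 16
3 = 2 + 1, so σ^3 ≡ 16·96 ≡ 41 (mod 115)
41 = h, so the signature checks out.

valid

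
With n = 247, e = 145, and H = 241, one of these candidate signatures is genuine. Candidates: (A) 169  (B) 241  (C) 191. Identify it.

B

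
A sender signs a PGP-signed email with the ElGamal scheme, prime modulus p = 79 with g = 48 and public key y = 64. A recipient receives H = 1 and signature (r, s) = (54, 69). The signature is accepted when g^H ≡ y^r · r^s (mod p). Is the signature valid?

invalid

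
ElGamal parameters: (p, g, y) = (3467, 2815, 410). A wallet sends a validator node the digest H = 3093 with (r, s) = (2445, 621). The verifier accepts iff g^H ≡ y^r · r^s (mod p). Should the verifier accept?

accept

Left side g^H mod p:
2815^2 = 7924225 ≡ 2130
2815^4 ≡ 2130^2 = 4536900 ≡ 2064
2815^8 ≡ 2064^2 = 4260096 ≡ 2620
2815^16 ≡ 2620^2 = 6864400 ≡ 3207
2815^32 ≡ 3207^2 = 10284849 ≡ 1727
2815^64 ≡ 1727^2 = 2982529 ≡ 909
2815^128 ≡ 909^2 = 826281 ≡ 1135
2815^256 ≡ 1135^2 = 1288225 ≡ 1968
2815^512 ≡ 1968^2 = 3873024 ≡ 385
2815^1024 ≡ 385^2 = 148225 ≡ 2611
2815^2048 ≡ 2611^2 = 6817321 ≡ 1199
3093 = 2048 + 1024 + 16 + 4 + 1, so 2815^3093 ≡ 1199·2611·3207·2064·2815 ≡ 2183 (mod 3467)
Right side y^r · r^s mod p:
410^2 = 168100 ≡ 1684
410^4 ≡ 1684^2 = 2835856 ≡ 3317
410^8 ≡ 3317^2 = 11002489 ≡ 1698
410^16 ≡ 1698^2 = 2883204 ≡ 2127
410^32 ≡ 2127^2 = 4524129 ≡ 3161
410^64 ≡ 3161^2 = 9991921 ≡ 27
410^128 ≡ 27^2 = 729
410^256 ≡ 729^2 = 531441 ≡ 990
410^512 ≡ 990^2 = 980100 ≡ 2406
410^1024 ≡ 2406^2 = 5788836 ≡ 2413
410^2048 ≡ 2413^2 = 5822569 ≡ 1476
2445 = 2048 + 256 + 128 + 8 + 4 + 1, so 410^2445 ≡ 1476·990·729·1698·3317·410 ≡ 2358 (mod 3467)
2445^2 = 5978025 ≡ 917
2445^4 ≡ 917^2 = 840889 ≡ 1875
2445^8 ≡ 1875^2 = 3515625 ≡ 87
2445^16 ≡ 87^2 = 7569 ≡ 635
2445^32 ≡ 635^2 = 403225 ≡ 1053
2445^64 ≡ 1053^2 = 1108809 ≡ 2836
2445^128 ≡ 2836^2 = 8042896 ≡ 2923
2445^256 ≡ 2923^2 = 8543929 ≡ 1241
2445^512 ≡ 1241^2 = 1540081 ≡ 733
621 = 512 + 64 + 32 + 8 + 4 + 1, so 2445^621 ≡ 733·2836·1053·87·1875·2445 ≡ 864 (mod 3467)
2358·864 = 2037312 ≡ 2183 (mod 3467)
2183 ≡ 2183 (mod 3467), so the signature is genuine.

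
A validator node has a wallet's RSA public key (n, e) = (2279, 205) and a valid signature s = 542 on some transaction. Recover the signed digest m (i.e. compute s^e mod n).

588

Squares mod 2279: s^1≡542, s^2≡2052, s^4≡1391, s^8≡10, s^16≡100, s^32≡884, s^64≡2038, s^128≡1106
205 = 128 + 64 + 8 + 4 + 1, so s^205 ≡ 1106·2038·10·1391·542 ≡ 588 (mod 2279)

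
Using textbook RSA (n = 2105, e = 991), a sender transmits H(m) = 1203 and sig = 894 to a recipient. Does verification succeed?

fails

sig^2 ≡ 894^2 = 799236 ≡ 1441
sig^4 ≡ 1441^2 = 2076481 ≡ 951
sig^8 ≡ 951^2 = 904401 ≡ 1356
sig^16 ≡ 1356^2 = 1838736 ≡ 1071
sig^32 ≡ 1071^2 = 1147041 ≡ 1921
sig^64 ≡ 1921^2 = 3690241 ≡ 176
sig^128 ≡ 176^2 = 30976 ≡ 1506
sig^256 ≡ 1506^2 = 2268036 ≡ 951
sig^512 ≡ 951^2 = 904401 ≡ 1356
991 = 512 + 256 + 128 + 64 + 16 + 8 + 4 + 2 + 1, so sig^991 ≡ 1356·951·1506·176·1071·1356·951·1441·894 ≡ 1049 (mod 2105)
1049 ≠ 1203, so verification fails.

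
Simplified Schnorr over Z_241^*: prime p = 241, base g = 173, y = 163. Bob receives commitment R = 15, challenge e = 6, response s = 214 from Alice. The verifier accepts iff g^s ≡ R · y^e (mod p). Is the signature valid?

valid

g^s mod p:
173^2 = 29929 ≡ 45
173^4 ≡ 45^2 = 2025 ≡ 97
173^8 ≡ 97^2 = 9409 ≡ 10
173^16 ≡ 10^2 = 100
173^32 ≡ 100^2 = 10000 ≡ 119
173^64 ≡ 119^2 = 14161 ≡ 183
173^128 ≡ 183^2 = 33489 ≡ 231
214 = 128 + 64 + 16 + 4 + 2, so 173^214 ≡ 231·183·100·97·45 ≡ 223 (mod 241)
R · y^e mod p:
163^2 = 26569 ≡ 59
163^4 ≡ 59^2 = 3481 ≡ 107
6 = 4 + 2, so 163^6 ≡ 107·59 ≡ 47 (mod 241)
15·47 = 705 ≡ 223 (mod 241)
223 ≡ 223 (mod 241); signature holds.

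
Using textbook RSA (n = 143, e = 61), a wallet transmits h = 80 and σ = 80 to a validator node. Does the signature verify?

σ^61 mod 143 = 80
80 = h, so the signature checks out.

verifies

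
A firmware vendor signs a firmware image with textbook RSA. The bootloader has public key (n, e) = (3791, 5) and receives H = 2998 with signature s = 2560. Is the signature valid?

valid

s^2 ≡ 2560^2 = 6553600 ≡ 2752
s^4 ≡ 2752^2 = 7573504 ≡ 2877
5 = 4 + 1, so s^5 ≡ 2877·2560 ≡ 2998 (mod 3791)
2998 = H, so the signature checks out.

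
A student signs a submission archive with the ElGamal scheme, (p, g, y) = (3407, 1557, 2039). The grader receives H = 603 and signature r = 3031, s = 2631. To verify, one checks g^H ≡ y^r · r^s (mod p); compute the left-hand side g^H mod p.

1557^2 = 2424249 ≡ 1872
1557^4 ≡ 1872^2 = 3504384 ≡ 1988
1557^8 ≡ 1988^2 = 3952144 ≡ 24
1557^16 ≡ 24^2 = 576
1557^32 ≡ 576^2 = 331776 ≡ 1297
1557^64 ≡ 1297^2 = 1682209 ≡ 2558
1557^128 ≡ 2558^2 = 6543364 ≡ 1924
1557^256 ≡ 1924^2 = 3701776 ≡ 1774
1557^512 ≡ 1774^2 = 3147076 ≡ 2415
603 = 512 + 64 + 16 + 8 + 2 + 1, so 1557^603 ≡ 2415·2558·576·24·1872·1557 ≡ 1567 (mod 3407)

1567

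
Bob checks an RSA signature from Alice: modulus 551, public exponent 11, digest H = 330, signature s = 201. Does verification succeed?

passes

s^2 ≡ 201^2 = 40401 ≡ 178
s^4 ≡ 178^2 = 31684 ≡ 277
s^8 ≡ 277^2 = 76729 ≡ 140
11 = 8 + 2 + 1, so s^11 ≡ 140·178·201 ≡ 330 (mod 551)
330 = H, so the signature checks out.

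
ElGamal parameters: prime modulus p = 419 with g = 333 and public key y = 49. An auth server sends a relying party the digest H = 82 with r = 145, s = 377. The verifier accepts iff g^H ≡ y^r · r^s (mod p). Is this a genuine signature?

Left side g^H mod p:
333^2 = 110889 ≡ 273
333^4 ≡ 273^2 = 74529 ≡ 366
333^8 ≡ 366^2 = 133956 ≡ 295
333^16 ≡ 295^2 = 87025 ≡ 292
333^32 ≡ 292^2 = 85264 ≡ 207
333^64 ≡ 207^2 = 42849 ≡ 111
82 = 64 + 16 + 2, so 333^82 ≡ 111·292·273 ≡ 34 (mod 419)
Right side y^r · r^s mod p:
49^2 = 2401 ≡ 306
49^4 ≡ 306^2 = 93636 ≡ 199
49^8 ≡ 199^2 = 39601 ≡ 215
49^16 ≡ 215^2 = 46225 ≡ 135
49^32 ≡ 135^2 = 18225 ≡ 208
49^64 ≡ 208^2 = 43264 ≡ 107
49^128 ≡ 107^2 = 11449 ≡ 136
145 = 128 + 16 + 1, so 49^145 ≡ 136·135·49 ≡ 47 (mod 419)
145^2 = 21025 ≡ 75
145^4 ≡ 75^2 = 5625 ≡ 178
145^8 ≡ 178^2 = 31684 ≡ 259
145^16 ≡ 259^2 = 67081 ≡ 41
145^32 ≡ 41^2 = 1681 ≡ 5
145^64 ≡ 5^2 = 25
145^128 ≡ 25^2 = 625 ≡ 206
145^256 ≡ 206^2 = 42436 ≡ 117
377 = 256 + 64 + 32 + 16 + 8 + 1, so 145^377 ≡ 117·25·5·41·259·145 ≡ 286 (mod 419)
47·286 = 13442 ≡ 34 (mod 419)
34 ≡ 34 (mod 419), so the signature is genuine.

genuine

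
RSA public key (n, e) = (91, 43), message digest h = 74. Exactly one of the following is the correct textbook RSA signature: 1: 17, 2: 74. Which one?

2

Candidate 1: 17^2 = 289 ≡ 16; 17^4 ≡ 16^2 = 256 ≡ 74; 17^8 ≡ 74^2 = 5476 ≡ 16; 17^16 ≡ 16^2 = 256 ≡ 74; 17^32 ≡ 74^2 = 5476 ≡ 16; 43 = 32 + 8 + 2 + 1, so 17^43 ≡ 16·16·16·17 ≡ 17 (mod 91)
Candidate 2: 74^2 = 5476 ≡ 16; 74^4 ≡ 16^2 = 256 ≡ 74; 74^8 ≡ 74^2 = 5476 ≡ 16; 74^16 ≡ 16^2 = 256 ≡ 74; 74^32 ≡ 74^2 = 5476 ≡ 16; 43 = 32 + 8 + 2 + 1, so 74^43 ≡ 16·16·16·74 ≡ 74 (mod 91)
  → matches h = 74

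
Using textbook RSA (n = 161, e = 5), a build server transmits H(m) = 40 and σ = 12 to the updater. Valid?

no

σ^2 ≡ 12^2 = 144
σ^4 ≡ 144^2 = 20736 ≡ 128
5 = 4 + 1, so σ^5 ≡ 128·12 ≡ 87 (mod 161)
87 ≠ 40, so verification fails.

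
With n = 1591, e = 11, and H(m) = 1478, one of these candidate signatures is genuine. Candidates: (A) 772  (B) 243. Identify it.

A

Candidate A: 772^11 mod 1591 = 1478
  → matches H(m) = 1478
Candidate B: 243^11 mod 1591 = 743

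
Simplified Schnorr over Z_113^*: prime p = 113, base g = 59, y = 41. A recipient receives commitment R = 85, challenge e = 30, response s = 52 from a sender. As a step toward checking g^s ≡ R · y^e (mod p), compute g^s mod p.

59^52 mod 113 = 60

60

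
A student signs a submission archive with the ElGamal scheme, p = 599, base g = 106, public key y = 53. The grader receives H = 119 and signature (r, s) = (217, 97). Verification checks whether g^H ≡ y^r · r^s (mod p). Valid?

Left side g^H mod p:
106^2 = 11236 ≡ 454
106^4 ≡ 454^2 = 206116 ≡ 60
106^8 ≡ 60^2 = 3600 ≡ 6
106^16 ≡ 6^2 = 36
106^32 ≡ 36^2 = 1296 ≡ 98
106^64 ≡ 98^2 = 9604 ≡ 20
119 = 64 + 32 + 16 + 4 + 2 + 1, so 106^119 ≡ 20·98·36·60·454·106 ≡ 27 (mod 599)
Right side y^r · r^s mod p:
53^2 = 2809 ≡ 413
53^4 ≡ 413^2 = 170569 ≡ 453
53^8 ≡ 453^2 = 205209 ≡ 351
53^16 ≡ 351^2 = 123201 ≡ 406
53^32 ≡ 406^2 = 164836 ≡ 111
53^64 ≡ 111^2 = 12321 ≡ 341
53^128 ≡ 341^2 = 116281 ≡ 75
217 = 128 + 64 + 16 + 8 + 1, so 53^217 ≡ 75·341·406·351·53 ≡ 477 (mod 599)
217^2 = 47089 ≡ 367
217^4 ≡ 367^2 = 134689 ≡ 513
217^8 ≡ 513^2 = 263169 ≡ 208
217^16 ≡ 208^2 = 43264 ≡ 136
217^32 ≡ 136^2 = 18496 ≡ 526
217^64 ≡ 526^2 = 276676 ≡ 537
97 = 64 + 32 + 1, so 217^97 ≡ 537·526·217 ≡ 381 (mod 599)
477·381 = 181737 ≡ 240 (mod 599)
27 ≠ 240, so verification fails.

no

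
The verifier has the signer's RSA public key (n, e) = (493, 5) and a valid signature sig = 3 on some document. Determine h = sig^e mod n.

243

sig^2 ≡ 3^2 = 9
sig^4 ≡ 9^2 = 81
5 = 4 + 1, so sig^5 ≡ 81·3 ≡ 243 (mod 493)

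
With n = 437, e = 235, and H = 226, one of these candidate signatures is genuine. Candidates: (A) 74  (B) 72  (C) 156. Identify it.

A

Candidate A: Squares mod 437: 74^1≡74, 74^2≡232, 74^4≡73, 74^8≡85, 74^16≡233, 74^32≡101, 74^64≡150, 74^128≡213; 235 = 128 + 64 + 32 + 8 + 2 + 1, so 74^235 ≡ 213·150·101·85·232·74 ≡ 226 (mod 437)
  → matches H = 226
Candidate B: Squares mod 437: 72^1≡72, 72^2≡377, 72^4≡104, 72^8≡328, 72^16≡82, 72^32≡169, 72^64≡156, 72^128≡301; 235 = 128 + 64 + 32 + 8 + 2 + 1, so 72^235 ≡ 301·156·169·328·377·72 ≡ 357 (mod 437)
Candidate C: Squares mod 437: 156^1≡156, 156^2≡301, 156^4≡142, 156^8≡62, 156^16≡348, 156^32≡55, 156^64≡403, 156^128≡282; 235 = 128 + 64 + 32 + 8 + 2 + 1, so 156^235 ≡ 282·403·55·62·301·156 ≡ 4 (mod 437)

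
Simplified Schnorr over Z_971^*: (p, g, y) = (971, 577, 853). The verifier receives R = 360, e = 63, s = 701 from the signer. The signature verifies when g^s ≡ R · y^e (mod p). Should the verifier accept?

g^s mod p:
Squares mod 971: 577^1≡577, 577^2≡847, 577^4≡811, 577^8≡354, 577^16≡57, 577^32≡336, 577^64≡260, 577^128≡601, 577^256≡960, 577^512≡121
701 = 512 + 128 + 32 + 16 + 8 + 4 + 1, so 577^701 ≡ 121·601·336·57·354·811·577 ≡ 413 (mod 971)
R · y^e mod p:
Squares mod 971: 853^1≡853, 853^2≡330, 853^4≡148, 853^8≡542, 853^16≡522, 853^32≡604
63 = 32 + 16 + 8 + 4 + 2 + 1, so 853^63 ≡ 604·522·542·148·330·853 ≡ 924 (mod 971)
360·924 = 332640 ≡ 558 (mod 971)
413 ≠ 558; the check fails.

reject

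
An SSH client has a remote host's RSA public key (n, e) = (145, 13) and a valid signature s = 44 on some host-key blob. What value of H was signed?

114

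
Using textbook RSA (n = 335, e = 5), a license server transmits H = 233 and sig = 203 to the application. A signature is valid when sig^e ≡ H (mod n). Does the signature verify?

verifies

sig^2 ≡ 203^2 = 41209 ≡ 4
sig^4 ≡ 4^2 = 16
5 = 4 + 1, so sig^5 ≡ 16·203 ≡ 233 (mod 335)
sig^5 mod 335 = 233 matches H.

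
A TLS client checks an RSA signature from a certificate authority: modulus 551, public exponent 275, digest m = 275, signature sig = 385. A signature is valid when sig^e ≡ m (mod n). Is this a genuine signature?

sig^2 ≡ 385^2 = 148225 ≡ 6
sig^4 ≡ 6^2 = 36
sig^8 ≡ 36^2 = 1296 ≡ 194
sig^16 ≡ 194^2 = 37636 ≡ 168
sig^32 ≡ 168^2 = 28224 ≡ 123
sig^64 ≡ 123^2 = 15129 ≡ 252
sig^128 ≡ 252^2 = 63504 ≡ 139
sig^256 ≡ 139^2 = 19321 ≡ 36
275 = 256 + 16 + 2 + 1, so sig^275 ≡ 36·168·6·385 ≡ 275 (mod 551)
275 = m, so the signature checks out.

genuine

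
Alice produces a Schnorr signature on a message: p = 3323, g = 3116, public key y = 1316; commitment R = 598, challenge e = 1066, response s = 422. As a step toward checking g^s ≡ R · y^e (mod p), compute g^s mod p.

904

3116^2 = 9709456 ≡ 2973
3116^4 ≡ 2973^2 = 8838729 ≡ 2872
3116^8 ≡ 2872^2 = 8248384 ≡ 698
3116^16 ≡ 698^2 = 487204 ≡ 2046
3116^32 ≡ 2046^2 = 4186116 ≡ 2459
3116^64 ≡ 2459^2 = 6046681 ≡ 2144
3116^128 ≡ 2144^2 = 4596736 ≡ 1027
3116^256 ≡ 1027^2 = 1054729 ≡ 1338
422 = 256 + 128 + 32 + 4 + 2, so 3116^422 ≡ 1338·1027·2459·2872·2973 ≡ 904 (mod 3323)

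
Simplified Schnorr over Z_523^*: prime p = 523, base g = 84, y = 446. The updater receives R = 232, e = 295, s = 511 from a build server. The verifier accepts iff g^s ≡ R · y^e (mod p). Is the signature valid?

invalid

g^s mod p:
84^511 mod 523 = 2
R · y^e mod p:
446^295 mod 523 = 316
232·316 = 73312 ≡ 92 (mod 523)
2 ≠ 92; the check fails.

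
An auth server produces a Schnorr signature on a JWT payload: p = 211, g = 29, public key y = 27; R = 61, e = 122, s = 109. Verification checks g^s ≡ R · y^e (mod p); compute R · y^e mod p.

202

27^2 = 729 ≡ 96
27^4 ≡ 96^2 = 9216 ≡ 143
27^8 ≡ 143^2 = 20449 ≡ 193
27^16 ≡ 193^2 = 37249 ≡ 113
27^32 ≡ 113^2 = 12769 ≡ 109
27^64 ≡ 109^2 = 11881 ≡ 65
122 = 64 + 32 + 16 + 8 + 2, so 27^122 ≡ 65·109·113·193·96 ≡ 114 (mod 211)
R · y^e ≡ 61·114 = 6954 ≡ 202 (mod 211)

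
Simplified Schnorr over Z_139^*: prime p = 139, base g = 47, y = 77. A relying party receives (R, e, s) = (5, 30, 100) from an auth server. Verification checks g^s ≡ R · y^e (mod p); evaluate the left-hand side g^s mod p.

4

47^2 = 2209 ≡ 124
47^4 ≡ 124^2 = 15376 ≡ 86
47^8 ≡ 86^2 = 7396 ≡ 29
47^16 ≡ 29^2 = 841 ≡ 7
47^32 ≡ 7^2 = 49
47^64 ≡ 49^2 = 2401 ≡ 38
100 = 64 + 32 + 4, so 47^100 ≡ 38·49·86 ≡ 4 (mod 139)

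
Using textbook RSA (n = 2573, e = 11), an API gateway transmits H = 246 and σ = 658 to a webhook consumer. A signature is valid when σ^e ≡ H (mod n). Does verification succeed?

fails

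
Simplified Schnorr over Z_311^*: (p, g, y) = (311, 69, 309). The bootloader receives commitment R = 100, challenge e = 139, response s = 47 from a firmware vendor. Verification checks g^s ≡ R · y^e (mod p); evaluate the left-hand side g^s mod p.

239

69^47 mod 311 = 239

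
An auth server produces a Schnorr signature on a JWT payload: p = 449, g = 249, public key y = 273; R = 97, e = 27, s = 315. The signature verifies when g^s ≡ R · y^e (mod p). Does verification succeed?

fails

g^s mod p:
Squares mod 449: 249^1≡249, 249^2≡39, 249^4≡174, 249^8≡193, 249^16≡431, 249^32≡324, 249^64≡359, 249^128≡18, 249^256≡324
315 = 256 + 32 + 16 + 8 + 2 + 1, so 249^315 ≡ 324·324·431·193·39·249 ≡ 439 (mod 449)
R · y^e mod p:
Squares mod 449: 273^1≡273, 273^2≡444, 273^4≡25, 273^8≡176, 273^16≡444
27 = 16 + 8 + 2 + 1, so 273^27 ≡ 444·176·444·273 ≡ 125 (mod 449)
97·125 = 12125 ≡ 2 (mod 449)
439 ≠ 2; the check fails.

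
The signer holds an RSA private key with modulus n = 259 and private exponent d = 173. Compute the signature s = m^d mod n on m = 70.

238

m^2 ≡ 70^2 = 4900 ≡ 238
m^4 ≡ 238^2 = 56644 ≡ 182
m^8 ≡ 182^2 = 33124 ≡ 231
m^16 ≡ 231^2 = 53361 ≡ 7
m^32 ≡ 7^2 = 49
m^64 ≡ 49^2 = 2401 ≡ 70
m^128 ≡ 70^2 = 4900 ≡ 238
173 = 128 + 32 + 8 + 4 + 1, so m^173 ≡ 238·49·231·182·70 ≡ 238 (mod 259)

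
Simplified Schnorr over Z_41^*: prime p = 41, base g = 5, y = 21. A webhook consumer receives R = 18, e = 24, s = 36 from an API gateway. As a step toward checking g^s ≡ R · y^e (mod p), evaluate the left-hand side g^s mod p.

5^2 = 25
5^4 ≡ 25^2 = 625 ≡ 10
5^8 ≡ 10^2 = 100 ≡ 18
5^16 ≡ 18^2 = 324 ≡ 37
5^32 ≡ 37^2 = 1369 ≡ 16
36 = 32 + 4, so 5^36 ≡ 16·10 ≡ 37 (mod 41)

37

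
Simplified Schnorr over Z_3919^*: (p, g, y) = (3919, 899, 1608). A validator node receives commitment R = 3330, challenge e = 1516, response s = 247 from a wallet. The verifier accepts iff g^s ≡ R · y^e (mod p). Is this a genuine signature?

genuine

g^s mod p:
899^2 = 808201 ≡ 887
899^4 ≡ 887^2 = 786769 ≡ 2969
899^8 ≡ 2969^2 = 8814961 ≡ 1130
899^16 ≡ 1130^2 = 1276900 ≡ 3225
899^32 ≡ 3225^2 = 10400625 ≡ 3518
899^64 ≡ 3518^2 = 12376324 ≡ 122
899^128 ≡ 122^2 = 14884 ≡ 3127
247 = 128 + 64 + 32 + 16 + 4 + 2 + 1, so 899^247 ≡ 3127·122·3518·3225·2969·887·899 ≡ 1999 (mod 3919)
R · y^e mod p:
1608^2 = 2585664 ≡ 3043
1608^4 ≡ 3043^2 = 9259849 ≡ 3171
1608^8 ≡ 3171^2 = 10055241 ≡ 3006
1608^16 ≡ 3006^2 = 9036036 ≡ 2741
1608^32 ≡ 2741^2 = 7513081 ≡ 358
1608^64 ≡ 358^2 = 128164 ≡ 2756
1608^128 ≡ 2756^2 = 7595536 ≡ 514
1608^256 ≡ 514^2 = 264196 ≡ 1623
1608^512 ≡ 1623^2 = 2634129 ≡ 561
1608^1024 ≡ 561^2 = 314721 ≡ 1201
1516 = 1024 + 256 + 128 + 64 + 32 + 8 + 4, so 1608^1516 ≡ 1201·1623·514·2756·358·3006·3171 ≡ 988 (mod 3919)
3330·988 = 3290040 ≡ 1999 (mod 3919)
1999 ≡ 1999 (mod 3919); signature holds.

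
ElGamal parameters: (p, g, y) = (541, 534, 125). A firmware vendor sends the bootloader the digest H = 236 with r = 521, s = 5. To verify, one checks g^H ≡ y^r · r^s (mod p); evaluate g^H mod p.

Squares mod 541: 534^1≡534, 534^2≡49, 534^4≡237, 534^8≡446, 534^16≡369, 534^32≡370, 534^64≡27, 534^128≡188
236 = 128 + 64 + 32 + 8 + 4, so 534^236 ≡ 188·27·370·446·237 ≡ 125 (mod 541)

125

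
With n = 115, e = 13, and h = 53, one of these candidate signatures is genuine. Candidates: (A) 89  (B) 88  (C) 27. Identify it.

B

Candidate A: Squares mod 115: 89^1≡89, 89^2≡101, 89^4≡81, 89^8≡6; 13 = 8 + 4 + 1, so 89^13 ≡ 6·81·89 ≡ 14 (mod 115)
Candidate B: Squares mod 115: 88^1≡88, 88^2≡39, 88^4≡26, 88^8≡101; 13 = 8 + 4 + 1, so 88^13 ≡ 101·26·88 ≡ 53 (mod 115)
  → matches h = 53
Candidate C: Squares mod 115: 27^1≡27, 27^2≡39, 27^4≡26, 27^8≡101; 13 = 8 + 4 + 1, so 27^13 ≡ 101·26·27 ≡ 62 (mod 115)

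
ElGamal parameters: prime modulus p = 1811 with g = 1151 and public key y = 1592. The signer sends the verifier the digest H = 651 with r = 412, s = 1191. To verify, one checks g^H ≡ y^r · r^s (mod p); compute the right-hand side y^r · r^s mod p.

10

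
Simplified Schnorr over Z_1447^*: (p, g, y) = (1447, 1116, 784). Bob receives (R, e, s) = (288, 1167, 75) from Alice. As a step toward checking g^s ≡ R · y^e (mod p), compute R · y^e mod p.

343

784^1167 mod 1447 = 1202
R · y^e ≡ 288·1202 = 346176 ≡ 343 (mod 1447)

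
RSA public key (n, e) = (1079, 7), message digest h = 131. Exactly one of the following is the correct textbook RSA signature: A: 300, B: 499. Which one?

Candidate A: 300^7 mod 1079 = 131
  → matches h = 131
Candidate B: 499^7 mod 1079 = 333

A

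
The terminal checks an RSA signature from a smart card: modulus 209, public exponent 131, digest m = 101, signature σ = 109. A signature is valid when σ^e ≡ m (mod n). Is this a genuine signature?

σ^131 mod 209 = 10
10 ≠ 101, so verification fails.

forged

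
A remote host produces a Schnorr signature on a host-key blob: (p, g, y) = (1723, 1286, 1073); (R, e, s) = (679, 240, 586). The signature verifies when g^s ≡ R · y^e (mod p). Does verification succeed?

g^s mod p:
Squares mod 1723: 1286^1≡1286, 1286^2≡1439, 1286^4≡1398, 1286^8≡522, 1286^16≡250, 1286^32≡472, 1286^64≡517, 1286^128≡224, 1286^256≡209, 1286^512≡606
586 = 512 + 64 + 8 + 2, so 1286^586 ≡ 606·517·522·1439 ≡ 927 (mod 1723)
R · y^e mod p:
Squares mod 1723: 1073^1≡1073, 1073^2≡365, 1073^4≡554, 1073^8≡222, 1073^16≡1040, 1073^32≡1279, 1073^64≡714, 1073^128≡1511
240 = 128 + 64 + 32 + 16, so 1073^240 ≡ 1511·714·1279·1040 ≡ 1024 (mod 1723)
679·1024 = 695296 ≡ 927 (mod 1723)
927 ≡ 927 (mod 1723); signature holds.

passes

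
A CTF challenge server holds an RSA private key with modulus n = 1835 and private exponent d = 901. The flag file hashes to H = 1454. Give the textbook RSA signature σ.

Squares mod 1835: H^1≡1454, H^2≡196, H^4≡1716, H^8≡1316, H^16≡1451, H^32≡656, H^64≡946, H^128≡1271, H^256≡641, H^512≡1676
901 = 512 + 256 + 128 + 4 + 1, so H^901 ≡ 1676·641·1271·1716·1454 ≡ 249 (mod 1835)

249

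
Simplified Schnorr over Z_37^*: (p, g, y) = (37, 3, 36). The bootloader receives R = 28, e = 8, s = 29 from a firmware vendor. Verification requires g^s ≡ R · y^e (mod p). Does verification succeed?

g^s mod p:
Squares mod 37: 3^1≡3, 3^2≡9, 3^4≡7, 3^8≡12, 3^16≡33
29 = 16 + 8 + 4 + 1, so 3^29 ≡ 33·12·7·3 ≡ 28 (mod 37)
R · y^e mod p:
Squares mod 37: 36^1≡36, 36^2≡1, 36^4≡1, 36^8≡1
36^8 ≡ 1 (mod 37)
28·1 = 28 ≡ 28 (mod 37)
28 ≡ 28 (mod 37); signature holds.

passes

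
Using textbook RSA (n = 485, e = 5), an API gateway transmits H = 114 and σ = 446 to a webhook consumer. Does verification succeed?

σ^2 ≡ 446^2 = 198916 ≡ 66
σ^4 ≡ 66^2 = 4356 ≡ 476
5 = 4 + 1, so σ^5 ≡ 476·446 ≡ 351 (mod 485)
σ^5 mod 485 = 351, but H = 114.

fails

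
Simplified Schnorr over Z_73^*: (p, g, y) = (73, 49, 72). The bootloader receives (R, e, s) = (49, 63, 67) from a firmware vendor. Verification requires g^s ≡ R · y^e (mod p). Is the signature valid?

valid

g^s mod p:
49^2 = 2401 ≡ 65
49^4 ≡ 65^2 = 4225 ≡ 64
49^8 ≡ 64^2 = 4096 ≡ 8
49^16 ≡ 8^2 = 64
49^32 ≡ 64^2 = 4096 ≡ 8
49^64 ≡ 8^2 = 64
67 = 64 + 2 + 1, so 49^67 ≡ 64·65·49 ≡ 24 (mod 73)
R · y^e mod p:
72^2 = 5184 ≡ 1
72^4 ≡ 1^2 = 1
72^8 ≡ 1^2 = 1
72^16 ≡ 1^2 = 1
72^32 ≡ 1^2 = 1
63 = 32 + 16 + 8 + 4 + 2 + 1, so 72^63 ≡ 1·1·1·1·1·72 ≡ 72 (mod 73)
49·72 = 3528 ≡ 24 (mod 73)
24 ≡ 24 (mod 73); signature holds.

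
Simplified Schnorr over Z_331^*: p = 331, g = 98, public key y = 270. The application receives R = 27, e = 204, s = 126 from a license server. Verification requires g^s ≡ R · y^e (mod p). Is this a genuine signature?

forged

g^s mod p:
98^2 = 9604 ≡ 5
98^4 ≡ 5^2 = 25
98^8 ≡ 25^2 = 625 ≡ 294
98^16 ≡ 294^2 = 86436 ≡ 45
98^32 ≡ 45^2 = 2025 ≡ 39
98^64 ≡ 39^2 = 1521 ≡ 197
126 = 64 + 32 + 16 + 8 + 4 + 2, so 98^126 ≡ 197·39·45·294·25·5 ≡ 215 (mod 331)
R · y^e mod p:
270^2 = 72900 ≡ 80
270^4 ≡ 80^2 = 6400 ≡ 111
270^8 ≡ 111^2 = 12321 ≡ 74
270^16 ≡ 74^2 = 5476 ≡ 180
270^32 ≡ 180^2 = 32400 ≡ 293
270^64 ≡ 293^2 = 85849 ≡ 120
270^128 ≡ 120^2 = 14400 ≡ 167
204 = 128 + 64 + 8 + 4, so 270^204 ≡ 167·120·74·111 ≡ 274 (mod 331)
27·274 = 7398 ≡ 116 (mod 331)
215 ≠ 116; the check fails.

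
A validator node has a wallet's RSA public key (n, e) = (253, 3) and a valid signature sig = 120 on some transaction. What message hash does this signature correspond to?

10

sig^3 mod 253 = 10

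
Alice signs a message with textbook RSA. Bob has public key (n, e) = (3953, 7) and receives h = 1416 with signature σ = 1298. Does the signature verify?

Squares mod 3953: σ^1≡1298, σ^2≡826, σ^4≡2360
7 = 4 + 2 + 1, so σ^7 ≡ 2360·826·1298 ≡ 1416 (mod 3953)
1416 = h, so the signature checks out.

verifies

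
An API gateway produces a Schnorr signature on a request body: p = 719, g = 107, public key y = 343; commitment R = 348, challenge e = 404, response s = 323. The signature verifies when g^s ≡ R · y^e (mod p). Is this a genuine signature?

genuine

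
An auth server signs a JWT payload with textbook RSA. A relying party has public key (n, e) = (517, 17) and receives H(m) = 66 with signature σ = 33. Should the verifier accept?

accept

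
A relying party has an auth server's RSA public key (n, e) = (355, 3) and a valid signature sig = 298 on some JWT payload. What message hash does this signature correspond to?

sig^2 ≡ 298^2 = 88804 ≡ 54
3 = 2 + 1, so sig^3 ≡ 54·298 ≡ 117 (mod 355)

117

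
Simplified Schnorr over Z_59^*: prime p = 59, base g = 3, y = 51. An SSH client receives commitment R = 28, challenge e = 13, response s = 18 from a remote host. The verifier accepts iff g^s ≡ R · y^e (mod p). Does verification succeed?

passes

g^s mod p:
3^2 = 9
3^4 ≡ 9^2 = 81 ≡ 22
3^8 ≡ 22^2 = 484 ≡ 12
3^16 ≡ 12^2 = 144 ≡ 26
18 = 16 + 2, so 3^18 ≡ 26·9 ≡ 57 (mod 59)
R · y^e mod p:
51^2 = 2601 ≡ 5
51^4 ≡ 5^2 = 25
51^8 ≡ 25^2 = 625 ≡ 35
13 = 8 + 4 + 1, so 51^13 ≡ 35·25·51 ≡ 21 (mod 59)
28·21 = 588 ≡ 57 (mod 59)
57 ≡ 57 (mod 59); signature holds.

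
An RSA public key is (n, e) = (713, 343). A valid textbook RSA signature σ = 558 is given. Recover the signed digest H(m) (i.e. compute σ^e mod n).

σ^2 ≡ 558^2 = 311364 ≡ 496
σ^4 ≡ 496^2 = 246016 ≡ 31
σ^8 ≡ 31^2 = 961 ≡ 248
σ^16 ≡ 248^2 = 61504 ≡ 186
σ^32 ≡ 186^2 = 34596 ≡ 372
σ^64 ≡ 372^2 = 138384 ≡ 62
σ^128 ≡ 62^2 = 3844 ≡ 279
σ^256 ≡ 279^2 = 77841 ≡ 124
343 = 256 + 64 + 16 + 4 + 2 + 1, so σ^343 ≡ 124·62·186·31·496·558 ≡ 496 (mod 713)

496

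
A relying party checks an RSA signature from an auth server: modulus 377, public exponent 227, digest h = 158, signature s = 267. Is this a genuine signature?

genuine

s^2 ≡ 267^2 = 71289 ≡ 36
s^4 ≡ 36^2 = 1296 ≡ 165
s^8 ≡ 165^2 = 27225 ≡ 81
s^16 ≡ 81^2 = 6561 ≡ 152
s^32 ≡ 152^2 = 23104 ≡ 107
s^64 ≡ 107^2 = 11449 ≡ 139
s^128 ≡ 139^2 = 19321 ≡ 94
227 = 128 + 64 + 32 + 2 + 1, so s^227 ≡ 94·139·107·36·267 ≡ 158 (mod 377)
158 = h, so the signature checks out.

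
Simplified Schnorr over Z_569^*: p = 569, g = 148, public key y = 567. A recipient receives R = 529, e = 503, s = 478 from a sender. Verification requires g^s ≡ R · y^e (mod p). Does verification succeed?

fails

g^s mod p:
148^2 = 21904 ≡ 282
148^4 ≡ 282^2 = 79524 ≡ 433
148^8 ≡ 433^2 = 187489 ≡ 288
148^16 ≡ 288^2 = 82944 ≡ 439
148^32 ≡ 439^2 = 192721 ≡ 399
148^64 ≡ 399^2 = 159201 ≡ 450
148^128 ≡ 450^2 = 202500 ≡ 505
148^256 ≡ 505^2 = 255025 ≡ 113
478 = 256 + 128 + 64 + 16 + 8 + 4 + 2, so 148^478 ≡ 113·505·450·439·288·433·282 ≡ 263 (mod 569)
R · y^e mod p:
567^2 = 321489 ≡ 4
567^4 ≡ 4^2 = 16
567^8 ≡ 16^2 = 256
567^16 ≡ 256^2 = 65536 ≡ 101
567^32 ≡ 101^2 = 10201 ≡ 528
567^64 ≡ 528^2 = 278784 ≡ 543
567^128 ≡ 543^2 = 294849 ≡ 107
567^256 ≡ 107^2 = 11449 ≡ 69
503 = 256 + 128 + 64 + 32 + 16 + 4 + 2 + 1, so 567^503 ≡ 69·107·543·528·101·16·4·567 ≡ 383 (mod 569)
529·383 = 202607 ≡ 43 (mod 569)
263 ≠ 43; the check fails.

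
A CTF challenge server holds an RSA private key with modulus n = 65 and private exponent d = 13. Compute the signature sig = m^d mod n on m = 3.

3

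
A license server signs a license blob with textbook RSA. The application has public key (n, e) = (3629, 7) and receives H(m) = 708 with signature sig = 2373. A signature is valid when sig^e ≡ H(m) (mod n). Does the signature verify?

verifies

Squares mod 3629: sig^1≡2373, sig^2≡2550, sig^4≡2961
7 = 4 + 2 + 1, so sig^7 ≡ 2961·2550·2373 ≡ 708 (mod 3629)
708 = H(m), so the signature checks out.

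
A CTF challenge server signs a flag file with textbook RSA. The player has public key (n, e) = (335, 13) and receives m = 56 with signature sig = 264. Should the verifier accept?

sig^2 ≡ 264^2 = 69696 ≡ 16
sig^4 ≡ 16^2 = 256
sig^8 ≡ 256^2 = 65536 ≡ 211
13 = 8 + 4 + 1, so sig^13 ≡ 211·256·264 ≡ 279 (mod 335)
279 ≠ 56, so verification fails.

reject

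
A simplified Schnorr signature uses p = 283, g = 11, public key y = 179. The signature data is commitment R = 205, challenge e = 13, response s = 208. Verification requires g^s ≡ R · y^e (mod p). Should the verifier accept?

reject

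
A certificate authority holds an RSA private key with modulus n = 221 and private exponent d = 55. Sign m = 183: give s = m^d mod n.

m^2 ≡ 183^2 = 33489 ≡ 118
m^4 ≡ 118^2 = 13924 ≡ 1
m^8 ≡ 1^2 = 1
m^16 ≡ 1^2 = 1
m^32 ≡ 1^2 = 1
55 = 32 + 16 + 4 + 2 + 1, so m^55 ≡ 1·1·1·118·183 ≡ 157 (mod 221)

157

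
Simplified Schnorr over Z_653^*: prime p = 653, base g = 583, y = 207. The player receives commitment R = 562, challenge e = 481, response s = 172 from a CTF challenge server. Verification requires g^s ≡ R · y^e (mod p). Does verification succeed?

passes

g^s mod p:
Squares mod 653: 583^1≡583, 583^2≡329, 583^4≡496, 583^8≡488, 583^16≡452, 583^32≡568, 583^64≡42, 583^128≡458
172 = 128 + 32 + 8 + 4, so 583^172 ≡ 458·568·488·496 ≡ 449 (mod 653)
R · y^e mod p:
Squares mod 653: 207^1≡207, 207^2≡404, 207^4≡619, 207^8≡503, 207^16≡298, 207^32≡649, 207^64≡16, 207^128≡256, 207^256≡236
481 = 256 + 128 + 64 + 32 + 1, so 207^481 ≡ 236·256·16·649·207 ≡ 74 (mod 653)
562·74 = 41588 ≡ 449 (mod 653)
449 ≡ 449 (mod 653); signature holds.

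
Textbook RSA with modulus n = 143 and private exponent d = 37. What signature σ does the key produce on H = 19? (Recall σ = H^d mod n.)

Squares mod 143: H^1≡19, H^2≡75, H^4≡48, H^8≡16, H^16≡113, H^32≡42
37 = 32 + 4 + 1, so H^37 ≡ 42·48·19 ≡ 123 (mod 143)

123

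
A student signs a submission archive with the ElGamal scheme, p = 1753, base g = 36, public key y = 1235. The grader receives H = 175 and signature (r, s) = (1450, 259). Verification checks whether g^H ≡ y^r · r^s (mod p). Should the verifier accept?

Left side g^H mod p:
36^175 mod 1753 = 634
Right side y^r · r^s mod p:
1235^1450 mod 1753 = 1598
1450^259 mod 1753 = 1387
1598·1387 = 2216426 ≡ 634 (mod 1753)
634 ≡ 634 (mod 1753), so the signature is genuine.

accept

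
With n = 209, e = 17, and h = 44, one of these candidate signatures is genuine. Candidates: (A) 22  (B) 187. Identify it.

B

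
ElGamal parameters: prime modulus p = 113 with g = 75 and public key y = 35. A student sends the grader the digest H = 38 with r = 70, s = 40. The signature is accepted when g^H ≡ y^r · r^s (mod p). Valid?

yes

Left side g^H mod p:
75^2 = 5625 ≡ 88
75^4 ≡ 88^2 = 7744 ≡ 60
75^8 ≡ 60^2 = 3600 ≡ 97
75^16 ≡ 97^2 = 9409 ≡ 30
75^32 ≡ 30^2 = 900 ≡ 109
38 = 32 + 4 + 2, so 75^38 ≡ 109·60·88 ≡ 11 (mod 113)
Right side y^r · r^s mod p:
35^2 = 1225 ≡ 95
35^4 ≡ 95^2 = 9025 ≡ 98
35^8 ≡ 98^2 = 9604 ≡ 112
35^16 ≡ 112^2 = 12544 ≡ 1
35^32 ≡ 1^2 = 1
35^64 ≡ 1^2 = 1
70 = 64 + 4 + 2, so 35^70 ≡ 1·98·95 ≡ 44 (mod 113)
70^2 = 4900 ≡ 41
70^4 ≡ 41^2 = 1681 ≡ 99
70^8 ≡ 99^2 = 9801 ≡ 83
70^16 ≡ 83^2 = 6889 ≡ 109
70^32 ≡ 109^2 = 11881 ≡ 16
40 = 32 + 8, so 70^40 ≡ 16·83 ≡ 85 (mod 113)
44·85 = 3740 ≡ 11 (mod 113)
11 ≡ 11 (mod 113), so the signature is genuine.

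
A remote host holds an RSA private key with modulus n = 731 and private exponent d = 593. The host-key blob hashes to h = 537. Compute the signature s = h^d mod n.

520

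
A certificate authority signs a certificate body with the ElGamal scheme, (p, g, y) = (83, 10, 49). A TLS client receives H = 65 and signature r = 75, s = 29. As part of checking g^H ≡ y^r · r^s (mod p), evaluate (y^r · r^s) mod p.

49

49^2 = 2401 ≡ 77
49^4 ≡ 77^2 = 5929 ≡ 36
49^8 ≡ 36^2 = 1296 ≡ 51
49^16 ≡ 51^2 = 2601 ≡ 28
49^32 ≡ 28^2 = 784 ≡ 37
49^64 ≡ 37^2 = 1369 ≡ 41
75 = 64 + 8 + 2 + 1, so 49^75 ≡ 41·51·77·49 ≡ 27 (mod 83)
75^2 = 5625 ≡ 64
75^4 ≡ 64^2 = 4096 ≡ 29
75^8 ≡ 29^2 = 841 ≡ 11
75^16 ≡ 11^2 = 121 ≡ 38
29 = 16 + 8 + 4 + 1, so 75^29 ≡ 38·11·29·75 ≡ 51 (mod 83)
y^r · r^s ≡ 27·51 = 1377 ≡ 49 (mod 83)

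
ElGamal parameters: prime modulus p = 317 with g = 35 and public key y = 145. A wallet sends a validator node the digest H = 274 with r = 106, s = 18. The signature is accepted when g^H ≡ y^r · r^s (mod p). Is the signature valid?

Left side g^H mod p:
35^2 = 1225 ≡ 274
35^4 ≡ 274^2 = 75076 ≡ 264
35^8 ≡ 264^2 = 69696 ≡ 273
35^16 ≡ 273^2 = 74529 ≡ 34
35^32 ≡ 34^2 = 1156 ≡ 205
35^64 ≡ 205^2 = 42025 ≡ 181
35^128 ≡ 181^2 = 32761 ≡ 110
35^256 ≡ 110^2 = 12100 ≡ 54
274 = 256 + 16 + 2, so 35^274 ≡ 54·34·274 ≡ 302 (mod 317)
Right side y^r · r^s mod p:
145^2 = 21025 ≡ 103
145^4 ≡ 103^2 = 10609 ≡ 148
145^8 ≡ 148^2 = 21904 ≡ 31
145^16 ≡ 31^2 = 961 ≡ 10
145^32 ≡ 10^2 = 100
145^64 ≡ 100^2 = 10000 ≡ 173
106 = 64 + 32 + 8 + 2, so 145^106 ≡ 173·100·31·103 ≡ 65 (mod 317)
106^2 = 11236 ≡ 141
106^4 ≡ 141^2 = 19881 ≡ 227
106^8 ≡ 227^2 = 51529 ≡ 175
106^16 ≡ 175^2 = 30625 ≡ 193
18 = 16 + 2, so 106^18 ≡ 193·141 ≡ 268 (mod 317)
65·268 = 17420 ≡ 302 (mod 317)
302 ≡ 302 (mod 317), so the signature is genuine.

valid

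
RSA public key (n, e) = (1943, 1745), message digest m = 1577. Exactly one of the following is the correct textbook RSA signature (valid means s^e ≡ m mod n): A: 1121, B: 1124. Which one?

A

Candidate A: 1121^2 = 1256641 ≡ 1463; 1121^4 ≡ 1463^2 = 2140369 ≡ 1126; 1121^8 ≡ 1126^2 = 1267876 ≡ 1040; 1121^16 ≡ 1040^2 = 1081600 ≡ 1292; 1121^32 ≡ 1292^2 = 1669264 ≡ 227; 1121^64 ≡ 227^2 = 51529 ≡ 1011; 1121^128 ≡ 1011^2 = 1022121 ≡ 103; 1121^256 ≡ 103^2 = 10609 ≡ 894; 1121^512 ≡ 894^2 = 799236 ≡ 663; 1121^1024 ≡ 663^2 = 439569 ≡ 451; 1745 = 1024 + 512 + 128 + 64 + 16 + 1, so 1121^1745 ≡ 451·663·103·1011·1292·1121 ≡ 1577 (mod 1943)
  → matches m = 1577
Candidate B: 1124^2 = 1263376 ≡ 426; 1124^4 ≡ 426^2 = 181476 ≡ 777; 1124^8 ≡ 777^2 = 603729 ≡ 1399; 1124^16 ≡ 1399^2 = 1957201 ≡ 600; 1124^32 ≡ 600^2 = 360000 ≡ 545; 1124^64 ≡ 545^2 = 297025 ≡ 1689; 1124^128 ≡ 1689^2 = 2852721 ≡ 397; 1124^256 ≡ 397^2 = 157609 ≡ 226; 1124^512 ≡ 226^2 = 51076 ≡ 558; 1124^1024 ≡ 558^2 = 311364 ≡ 484; 1745 = 1024 + 512 + 128 + 64 + 16 + 1, so 1124^1745 ≡ 484·558·397·1689·600·1124 ≡ 1546 (mod 1943)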